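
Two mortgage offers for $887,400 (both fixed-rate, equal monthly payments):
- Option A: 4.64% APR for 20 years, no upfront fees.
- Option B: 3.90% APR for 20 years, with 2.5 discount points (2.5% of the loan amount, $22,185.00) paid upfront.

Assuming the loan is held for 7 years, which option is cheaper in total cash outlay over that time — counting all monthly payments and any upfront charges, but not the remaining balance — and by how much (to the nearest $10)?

Option B by $7,260

Option A: at 4.64% the monthly rate is 0.0038667, so the payment is 887,400 × 0.0038667 / (1 − 1.0038667^−240) = $5,681.41.
Option B: monthly rate = 3.9%/12 = 0.0032500; payment = 887,400 × 0.0032500 / (1 − (1+0.0032500)^−240) = $5,330.82.
Over 84 months: Option A costs 84 × $5,681.41 = $477,238.44; Option B costs 84 × $5,330.82 + $22,185.00 = $469,973.88.
Option B is cheaper by $477,238.44 − $469,973.88 = $7,264.56.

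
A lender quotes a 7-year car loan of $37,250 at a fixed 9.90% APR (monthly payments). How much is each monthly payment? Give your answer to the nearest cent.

At 9.90% the monthly rate is 0.0082500, so the payment is 37,250 × 0.0082500 / (1 − 1.0082500^−84) = $616.47.

$616.47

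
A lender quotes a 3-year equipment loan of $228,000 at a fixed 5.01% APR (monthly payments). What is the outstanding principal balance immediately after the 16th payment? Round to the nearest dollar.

$130,875

With monthly rate i = 5.01%/12 = 0.0041750, the balance after k of n payments is P · [(1+i)^n − (1+i)^k] / [(1+i)^n − 1].
(1+0.0041750)^36 = 1.16181928 and (1+0.0041750)^16 = 1.06893299, so the balance is 228,000 × (1.16181928 − 1.06893299) / (1.16181928 − 1) = $130,874.85.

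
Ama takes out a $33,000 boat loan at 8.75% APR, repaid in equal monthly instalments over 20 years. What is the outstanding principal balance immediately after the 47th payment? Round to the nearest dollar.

With monthly rate i = 8.75%/12 = 0.0072917, the balance after k of n payments is P · [(1+i)^n − (1+i)^k] / [(1+i)^n − 1].
(1+0.0072917)^240 = 5.71818037 and (1+0.0072917)^47 = 1.40700723, so the balance is 33,000 × (5.71818037 − 1.40700723) / (5.71818037 − 1) = $30,153.30.

$30,153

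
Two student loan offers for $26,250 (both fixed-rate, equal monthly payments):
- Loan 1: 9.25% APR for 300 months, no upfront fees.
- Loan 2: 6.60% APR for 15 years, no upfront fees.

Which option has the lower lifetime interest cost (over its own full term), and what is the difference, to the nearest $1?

Loan 2 by $26,020

Loan 1: at 9.25% the monthly rate is 0.0077083, so the payment is 26,250 × 0.0077083 / (1 − 1.0077083^−300) = $224.80.
Total interest on Loan 1 = 300 × $224.80 − $26,250 = $41,190.00.
Loan 2: at 6.60% the monthly rate is 0.0055000, so the payment is 26,250 × 0.0055000 / (1 − 1.0055000^−180) = $230.11.
Total interest on Loan 2 = 180 × $230.11 − $26,250 = $15,169.80.
Loan 2 is lower by $26,020.20.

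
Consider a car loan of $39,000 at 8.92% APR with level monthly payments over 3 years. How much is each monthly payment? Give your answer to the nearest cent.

$1,238.74

At 8.92% the monthly rate is 0.0074333, so the payment is 39,000 × 0.0074333 / (1 − 1.0074333^−36) = $1,238.74.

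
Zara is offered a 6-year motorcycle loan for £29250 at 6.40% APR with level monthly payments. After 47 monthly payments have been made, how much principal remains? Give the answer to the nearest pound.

£11,447

With monthly rate i = 6.4%/12 = 0.0053333, the balance after k of n payments is P · [(1+i)^n − (1+i)^k] / [(1+i)^n − 1].
(1+0.0053333)^72 = 1.46664815 and (1+0.0053333)^47 = 1.28402617, so the balance is 29,250 × (1.46664815 − 1.28402617) / (1.46664815 − 1) = £11,446.94.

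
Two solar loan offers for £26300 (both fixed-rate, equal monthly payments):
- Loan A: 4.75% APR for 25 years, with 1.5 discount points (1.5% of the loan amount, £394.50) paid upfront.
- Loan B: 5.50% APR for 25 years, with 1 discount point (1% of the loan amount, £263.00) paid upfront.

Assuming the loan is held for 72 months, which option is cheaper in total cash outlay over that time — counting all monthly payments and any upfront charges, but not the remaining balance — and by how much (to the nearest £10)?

Loan A by £700

Loan A: at 4.75% the monthly rate is 0.0039583, so the payment is 26,300 × 0.0039583 / (1 − 1.0039583^−300) = £149.94.
Loan B: monthly rate = 5.5%/12 = 0.0045833; payment = 26,300 × 0.0045833 / (1 − (1+0.0045833)^−300) = £161.51.
Over 72 months: Loan A costs 72 × £149.94 + £394.50 = £11,190.18; Loan B costs 72 × £161.51 + £263.00 = £11,891.72.
Loan A is cheaper by £11,891.72 − £11,190.18 = £701.54.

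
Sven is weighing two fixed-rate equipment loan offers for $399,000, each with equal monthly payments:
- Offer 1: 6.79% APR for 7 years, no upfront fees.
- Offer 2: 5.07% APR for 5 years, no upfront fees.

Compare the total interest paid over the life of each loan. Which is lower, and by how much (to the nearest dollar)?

Offer 1: monthly rate = 6.79%/12 = 0.0056583; payment = 399,000 × 0.0056583 / (1 − (1+0.0056583)^−84) = $5,981.10.
Total interest on Offer 1 = 84 × $5,981.10 − $399,000 = $103,412.40.
Offer 2: at 5.07% the monthly rate is 0.0042250, so the payment is 399,000 × 0.0042250 / (1 − 1.0042250^−60) = $7,542.42.
Total interest on Offer 2 = 60 × $7,542.42 − $399,000 = $53,545.20.
Offer 2 is lower by $49,867.20.

Offer 2 by $49,867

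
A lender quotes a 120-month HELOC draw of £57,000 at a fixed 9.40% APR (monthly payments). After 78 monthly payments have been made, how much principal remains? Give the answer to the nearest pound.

£26,200

With monthly rate i = 9.4%/12 = 0.0078333, the balance after k of n payments is P · [(1+i)^n − (1+i)^k] / [(1+i)^n − 1].
(1+0.0078333)^120 = 2.55062250 and (1+0.0078333)^78 = 1.83789214, so the balance is 57,000 × (2.55062250 − 1.83789214) / (2.55062250 − 1) = £26,199.56.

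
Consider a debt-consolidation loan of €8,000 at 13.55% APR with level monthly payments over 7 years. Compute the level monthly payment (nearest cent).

Monthly rate = 13.55%/12 = 0.0112917; payment = 8,000 × 0.0112917 / (1 − (1+0.0112917)^−84) = €147.94.

€147.94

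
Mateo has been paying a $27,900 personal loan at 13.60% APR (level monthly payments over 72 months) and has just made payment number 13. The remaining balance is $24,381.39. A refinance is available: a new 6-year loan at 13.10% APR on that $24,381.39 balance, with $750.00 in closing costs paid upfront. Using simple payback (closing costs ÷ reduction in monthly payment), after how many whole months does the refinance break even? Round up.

10 months

Current payment = 27,900 × 13.6%/12 / (1 − (1+0.0113333)^−72) = $568.94.
Refinanced payment = 24,381.39 × 0.0109167 / (1 − (1+0.0109167)^−72) = $490.72.
Monthly savings = $568.94 − $490.72 = $78.22.
Break-even = $750.00 / $78.22 = 9.59 → 10 months.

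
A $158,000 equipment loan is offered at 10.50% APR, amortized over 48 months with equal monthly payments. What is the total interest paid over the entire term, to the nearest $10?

$36,180

Monthly rate = 10.5%/12 = 0.0087500; payment = 158,000 × 0.0087500 / (1 − (1+0.0087500)^−48) = $4,045.33.
Total paid = 48 × $4,045.33 = $194,175.84; interest = $194,175.84 − $158,000 = $36,175.84.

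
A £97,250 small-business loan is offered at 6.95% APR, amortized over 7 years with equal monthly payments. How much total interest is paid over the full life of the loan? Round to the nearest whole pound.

£25,843

At 6.95% the monthly rate is 0.0057917, so the payment is 97,250 × 0.0057917 / (1 − 1.0057917^−84) = £1,465.39.
Total paid = 84 × £1,465.39 = £123,092.76; interest = £123,092.76 − £97,250 = £25,842.76.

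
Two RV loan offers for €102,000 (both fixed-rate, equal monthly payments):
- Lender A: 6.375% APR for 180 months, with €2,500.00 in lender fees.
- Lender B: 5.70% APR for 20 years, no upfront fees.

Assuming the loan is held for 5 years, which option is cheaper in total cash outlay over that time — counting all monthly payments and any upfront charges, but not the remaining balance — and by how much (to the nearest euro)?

Lender A: monthly rate = 6.375%/12 = 0.0053125; payment = 102,000 × 0.0053125 / (1 − (1+0.0053125)^−180) = €881.54.
Lender B: at 5.70% the monthly rate is 0.0047500, so the payment is 102,000 × 0.0047500 / (1 − 1.0047500^−240) = €713.22.
Over 60 months: Lender A costs 60 × €881.54 + €2,500.00 = €55,392.40; Lender B costs 60 × €713.22 = €42,793.20.
Lender B is cheaper by €55,392.40 − €42,793.20 = €12,599.20.

Lender B by €12,599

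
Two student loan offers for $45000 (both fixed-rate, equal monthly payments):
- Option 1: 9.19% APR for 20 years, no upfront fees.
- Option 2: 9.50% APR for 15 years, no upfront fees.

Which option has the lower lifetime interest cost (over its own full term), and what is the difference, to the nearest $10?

Option 1: at 9.19% the monthly rate is 0.0076583, so the payment is 45,000 × 0.0076583 / (1 − 1.0076583^−240) = $410.39.
Total interest on Option 1 = 240 × $410.39 − $45,000 = $53,493.60.
Option 2: monthly rate = 9.5%/12 = 0.0079167; payment = 45,000 × 0.0079167 / (1 − (1+0.0079167)^−180) = $469.90.
Total interest on Option 2 = 180 × $469.90 − $45,000 = $39,582.00.
Option 2 is lower by $13,911.60.

Option 2 by $13,910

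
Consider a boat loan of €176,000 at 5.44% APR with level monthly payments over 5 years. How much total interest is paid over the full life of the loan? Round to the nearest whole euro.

Monthly rate = 5.44%/12 = 0.0045333; payment = 176,000 × 0.0045333 / (1 − (1+0.0045333)^−60) = €3,356.93.
Total paid = 60 × €3,356.93 = €201,415.80; interest = €201,415.80 − €176,000 = €25,415.80.

€25,416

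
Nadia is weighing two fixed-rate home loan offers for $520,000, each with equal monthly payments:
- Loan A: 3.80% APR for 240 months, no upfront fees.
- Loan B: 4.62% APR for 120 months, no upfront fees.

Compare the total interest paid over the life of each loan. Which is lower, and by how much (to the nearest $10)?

Loan B by $92,860

Loan A: monthly rate = 3.8%/12 = 0.0031667; payment = 520,000 × 0.0031667 / (1 − (1+0.0031667)^−240) = $3,096.57.
Total interest on Loan A = 240 × $3,096.57 − $520,000 = $223,176.80.
Loan B: monthly rate = 4.62%/12 = 0.0038500; payment = 520,000 × 0.0038500 / (1 − (1+0.0038500)^−120) = $5,419.33.
Total interest on Loan B = 120 × $5,419.33 − $520,000 = $130,319.60.
Loan B is lower by $92,857.20.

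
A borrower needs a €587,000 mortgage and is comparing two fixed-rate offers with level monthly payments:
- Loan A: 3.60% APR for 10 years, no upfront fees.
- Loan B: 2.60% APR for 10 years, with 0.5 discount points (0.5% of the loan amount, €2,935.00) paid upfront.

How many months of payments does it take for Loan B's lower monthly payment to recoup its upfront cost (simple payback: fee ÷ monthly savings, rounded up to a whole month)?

Loan A: monthly rate = 3.6%/12 = 0.0030000; payment = 587,000 × 0.0030000 / (1 − (1+0.0030000)^−120) = €5,832.14.
Loan B: at 2.60% the monthly rate is 0.0021667, so the payment is 587,000 × 0.0021667 / (1 − 1.0021667^−120) = €5,560.38.
Monthly savings = €5,832.14 − €5,560.38 = €271.76.
Break-even = €2,935.00 / €271.76 = 10.80 → 11 months.

11 months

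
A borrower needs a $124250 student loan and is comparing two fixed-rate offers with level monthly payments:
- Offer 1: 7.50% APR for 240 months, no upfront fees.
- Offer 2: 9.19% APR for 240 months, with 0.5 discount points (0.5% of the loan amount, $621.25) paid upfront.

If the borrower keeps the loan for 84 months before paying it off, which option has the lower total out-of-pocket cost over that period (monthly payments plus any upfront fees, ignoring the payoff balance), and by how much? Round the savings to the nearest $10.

Offer 1: at 7.50% the monthly rate is 0.0062500, so the payment is 124,250 × 0.0062500 / (1 − 1.0062500^−240) = $1,000.95.
Offer 2: monthly rate = 9.19%/12 = 0.0076583; payment = 124,250 × 0.0076583 / (1 − (1+0.0076583)^−240) = $1,133.14.
Over 84 months: Offer 1 costs 84 × $1,000.95 = $84,079.80; Offer 2 costs 84 × $1,133.14 + $621.25 = $95,805.01.
Offer 1 is cheaper by $95,805.01 − $84,079.80 = $11,725.21.

Offer 1 by $11,730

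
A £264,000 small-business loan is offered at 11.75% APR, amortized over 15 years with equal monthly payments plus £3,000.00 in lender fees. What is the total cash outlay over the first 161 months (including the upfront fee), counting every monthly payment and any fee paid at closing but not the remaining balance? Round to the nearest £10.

Monthly rate = 11.75%/12 = 0.0097917; payment = 264,000 × 0.0097917 / (1 − (1+0.0097917)^−180) = £3,126.11.
Total outlay = 161 × £3,126.11 + £3,000.00 = £506,303.71.

£506,300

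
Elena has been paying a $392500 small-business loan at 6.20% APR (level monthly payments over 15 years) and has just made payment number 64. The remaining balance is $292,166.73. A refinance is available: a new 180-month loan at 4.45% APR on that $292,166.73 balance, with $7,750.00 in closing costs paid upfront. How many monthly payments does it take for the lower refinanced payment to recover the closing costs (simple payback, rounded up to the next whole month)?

Current payment = 392,500 × 6.2%/12 / (1 − (1+0.0051667)^−180) = $3,354.70.
Refinanced payment = 292,166.73 × 0.0037083 / (1 − (1+0.0037083)^−180) = $2,227.60.
Monthly savings = $3,354.70 − $2,227.60 = $1,127.10.
Break-even = $7,750.00 / $1,127.10 = 6.88 → 7 months.

7 months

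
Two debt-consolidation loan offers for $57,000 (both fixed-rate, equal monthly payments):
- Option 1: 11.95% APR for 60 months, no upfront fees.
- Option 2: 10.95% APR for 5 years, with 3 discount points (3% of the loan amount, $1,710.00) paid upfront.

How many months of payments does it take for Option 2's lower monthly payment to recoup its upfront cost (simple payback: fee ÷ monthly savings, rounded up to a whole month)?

60 months

Option 1: at 11.95% the monthly rate is 0.0099583, so the payment is 57,000 × 0.0099583 / (1 − 1.0099583^−60) = $1,266.49.
Option 2: monthly rate = 10.95%/12 = 0.0091250; payment = 57,000 × 0.0091250 / (1 − (1+0.0091250)^−60) = $1,237.90.
Monthly savings = $1,266.49 − $1,237.90 = $28.59.
Break-even = $1,710.00 / $28.59 = 59.81 → 60 months.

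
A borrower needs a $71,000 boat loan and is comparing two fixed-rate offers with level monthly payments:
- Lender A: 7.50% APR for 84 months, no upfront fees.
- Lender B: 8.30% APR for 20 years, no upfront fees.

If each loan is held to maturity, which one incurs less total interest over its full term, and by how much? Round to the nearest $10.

Lender A: at 7.50% the monthly rate is 0.0062500, so the payment is 71,000 × 0.0062500 / (1 − 1.0062500^−84) = $1,089.02.
Total interest on Lender A = 84 × $1,089.02 − $71,000 = $20,477.68.
Lender B: at 8.30% the monthly rate is 0.0069167, so the payment is 71,000 × 0.0069167 / (1 − 1.0069167^−240) = $607.20.
Total interest on Lender B = 240 × $607.20 − $71,000 = $74,728.00.
Lender A is lower by $54,250.32.

Lender A by $54,250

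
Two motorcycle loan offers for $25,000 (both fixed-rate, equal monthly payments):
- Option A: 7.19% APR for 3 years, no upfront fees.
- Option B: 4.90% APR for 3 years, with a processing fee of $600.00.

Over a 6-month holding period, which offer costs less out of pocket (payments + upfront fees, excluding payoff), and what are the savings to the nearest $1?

Option A: monthly rate = 7.19%/12 = 0.0059917; payment = 25,000 × 0.0059917 / (1 − (1+0.0059917)^−36) = $774.10.
Option B: monthly rate = 4.9%/12 = 0.0040833; payment = 25,000 × 0.0040833 / (1 − (1+0.0040833)^−36) = $748.15.
Over 6 months: Option A costs 6 × $774.10 = $4,644.60; Option B costs 6 × $748.15 + $600.00 = $5,088.90.
Option A is cheaper by $5,088.90 − $4,644.60 = $444.30.

Option A by $444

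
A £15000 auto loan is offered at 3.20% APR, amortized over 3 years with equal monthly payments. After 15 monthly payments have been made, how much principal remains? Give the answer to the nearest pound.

With monthly rate i = 3.2%/12 = 0.0026667, the balance after k of n payments is P · [(1+i)^n − (1+i)^k] / [(1+i)^n − 1].
(1+0.0026667)^36 = 1.10061843 and (1+0.0026667)^15 = 1.04075536, so the balance is 15,000 × (1.10061843 − 1.04075536) / (1.10061843 − 1) = £8,924.27.

£8,924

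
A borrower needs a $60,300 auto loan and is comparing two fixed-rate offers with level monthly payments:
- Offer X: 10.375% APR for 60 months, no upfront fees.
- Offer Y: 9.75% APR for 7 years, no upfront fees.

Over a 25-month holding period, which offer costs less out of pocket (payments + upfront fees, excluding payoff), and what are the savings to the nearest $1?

Offer Y by $7,477

Offer X: at 10.375% the monthly rate is 0.0086458, so the payment is 60,300 × 0.0086458 / (1 − 1.0086458^−60) = $1,292.35.
Offer Y: at 9.75% the monthly rate is 0.0081250, so the payment is 60,300 × 0.0081250 / (1 − 1.0081250^−84) = $993.28.
Over 25 months: Offer X costs 25 × $1,292.35 = $32,308.75; Offer Y costs 25 × $993.28 = $24,832.00.
Offer Y is cheaper by $32,308.75 − $24,832.00 = $7,476.75.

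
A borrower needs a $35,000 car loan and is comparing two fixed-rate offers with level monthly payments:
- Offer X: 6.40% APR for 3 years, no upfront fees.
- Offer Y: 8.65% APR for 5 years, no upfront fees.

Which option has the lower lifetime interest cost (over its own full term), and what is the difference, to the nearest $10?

Offer X: at 6.40% the monthly rate is 0.0053333, so the payment is 35,000 × 0.0053333 / (1 − 1.0053333^−36) = $1,071.12.
Total interest on Offer X = 36 × $1,071.12 − $35,000 = $3,560.32.
Offer Y: monthly rate = 8.65%/12 = 0.0072083; payment = 35,000 × 0.0072083 / (1 − (1+0.0072083)^−60) = $720.61.
Total interest on Offer Y = 60 × $720.61 − $35,000 = $8,236.60.
Offer X is lower by $4,676.28.

Offer X by $4,680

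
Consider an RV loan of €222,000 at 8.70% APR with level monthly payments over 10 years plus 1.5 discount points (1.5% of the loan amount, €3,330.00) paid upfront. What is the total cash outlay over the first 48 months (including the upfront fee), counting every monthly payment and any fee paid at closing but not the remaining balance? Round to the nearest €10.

€136,590

At 8.70% the monthly rate is 0.0072500, so the payment is 222,000 × 0.0072500 / (1 − 1.0072500^−120) = €2,776.29.
Total outlay = 48 × €2,776.29 + €3,330.00 = €136,591.92.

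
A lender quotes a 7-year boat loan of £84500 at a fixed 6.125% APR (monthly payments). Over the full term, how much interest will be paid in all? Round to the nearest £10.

£19,620

At 6.125% the monthly rate is 0.0051042, so the payment is 84,500 × 0.0051042 / (1 − 1.0051042^−84) = £1,239.49.
Total paid = 84 × £1,239.49 = £104,117.16; interest = £104,117.16 − £84,500 = £19,617.16.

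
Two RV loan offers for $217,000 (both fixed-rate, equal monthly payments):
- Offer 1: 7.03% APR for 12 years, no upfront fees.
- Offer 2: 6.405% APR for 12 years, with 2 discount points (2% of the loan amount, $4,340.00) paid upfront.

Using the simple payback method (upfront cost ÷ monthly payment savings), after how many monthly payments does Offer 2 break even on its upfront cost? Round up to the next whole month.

61 months

Offer 1: at 7.03% the monthly rate is 0.0058583, so the payment is 217,000 × 0.0058583 / (1 − 1.0058583^−144) = $2,235.06.
Offer 2: at 6.405% the monthly rate is 0.0053375, so the payment is 217,000 × 0.0053375 / (1 − 1.0053375^−144) = $2,163.35.
Monthly savings = $2,235.06 − $2,163.35 = $71.71.
Break-even = $4,340.00 / $71.71 = 60.52 → 61 months.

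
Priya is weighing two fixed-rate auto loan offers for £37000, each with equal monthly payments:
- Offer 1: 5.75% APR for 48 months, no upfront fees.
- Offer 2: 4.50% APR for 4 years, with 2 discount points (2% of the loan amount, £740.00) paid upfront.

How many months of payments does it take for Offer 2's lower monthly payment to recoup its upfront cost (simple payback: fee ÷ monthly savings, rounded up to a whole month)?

36 months

Offer 1: at 5.75% the monthly rate is 0.0047917, so the payment is 37,000 × 0.0047917 / (1 − 1.0047917^−48) = £864.71.
Offer 2: monthly rate = 4.5%/12 = 0.0037500; payment = 37,000 × 0.0037500 / (1 − (1+0.0037500)^−48) = £843.73.
Monthly savings = £864.71 − £843.73 = £20.98.
Break-even = £740.00 / £20.98 = 35.27 → 36 months.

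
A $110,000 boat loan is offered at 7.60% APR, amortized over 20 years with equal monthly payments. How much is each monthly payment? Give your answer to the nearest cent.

$892.89

Monthly rate = 7.6%/12 = 0.0063333; payment = 110,000 × 0.0063333 / (1 − (1+0.0063333)^−240) = $892.89.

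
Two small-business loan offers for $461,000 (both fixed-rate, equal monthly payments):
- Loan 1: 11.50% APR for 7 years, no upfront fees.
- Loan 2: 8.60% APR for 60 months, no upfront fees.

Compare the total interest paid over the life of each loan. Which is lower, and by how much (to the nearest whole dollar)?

Loan 1: monthly rate = 11.5%/12 = 0.0095833; payment = 461,000 × 0.0095833 / (1 − (1+0.0095833)^−84) = $8,015.16.
Total interest on Loan 1 = 84 × $8,015.16 − $461,000 = $212,273.44.
Loan 2: at 8.60% the monthly rate is 0.0071667, so the payment is 461,000 × 0.0071667 / (1 − 1.0071667^−60) = $9,480.35.
Total interest on Loan 2 = 60 × $9,480.35 − $461,000 = $107,821.00.
Loan 2 is lower by $104,452.44.

Loan 2 by $104,452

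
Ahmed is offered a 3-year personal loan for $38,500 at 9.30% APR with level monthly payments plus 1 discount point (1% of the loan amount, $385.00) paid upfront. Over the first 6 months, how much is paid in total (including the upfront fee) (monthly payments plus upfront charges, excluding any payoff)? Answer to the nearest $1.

$7,763

Monthly rate = 9.3%/12 = 0.0077500; payment = 38,500 × 0.0077500 / (1 − (1+0.0077500)^−36) = $1,229.67.
Total outlay = 6 × $1,229.67 + $385.00 = $7,763.02.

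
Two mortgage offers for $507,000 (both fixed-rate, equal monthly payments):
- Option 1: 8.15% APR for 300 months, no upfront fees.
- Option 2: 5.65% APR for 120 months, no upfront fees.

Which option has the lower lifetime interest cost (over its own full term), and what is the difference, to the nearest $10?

Option 1: at 8.15% the monthly rate is 0.0067917, so the payment is 507,000 × 0.0067917 / (1 − 1.0067917^−300) = $3,963.62.
Total interest on Option 1 = 300 × $3,963.62 − $507,000 = $682,086.00.
Option 2: at 5.65% the monthly rate is 0.0047083, so the payment is 507,000 × 0.0047083 / (1 − 1.0047083^−120) = $5,540.04.
Total interest on Option 2 = 120 × $5,540.04 − $507,000 = $157,804.80.
Option 2 is lower by $524,281.20.

Option 2 by $524,280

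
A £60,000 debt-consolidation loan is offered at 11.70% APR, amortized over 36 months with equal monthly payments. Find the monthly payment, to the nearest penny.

Monthly rate = 11.7%/12 = 0.0097500; payment = 60,000 × 0.0097500 / (1 − (1+0.0097500)^−36) = £1,984.27.

£1,984.27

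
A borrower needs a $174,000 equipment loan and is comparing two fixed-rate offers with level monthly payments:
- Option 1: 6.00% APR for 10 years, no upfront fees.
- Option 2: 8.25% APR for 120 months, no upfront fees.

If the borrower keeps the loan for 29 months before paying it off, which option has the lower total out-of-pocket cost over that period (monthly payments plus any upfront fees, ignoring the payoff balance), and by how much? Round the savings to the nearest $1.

Option 1: at 6.00% the monthly rate is 0.0050000, so the payment is 174,000 × 0.0050000 / (1 − 1.0050000^−120) = $1,931.76.
Option 2: at 8.25% the monthly rate is 0.0068750, so the payment is 174,000 × 0.0068750 / (1 − 1.0068750^−120) = $2,134.16.
Over 29 months: Option 1 costs 29 × $1,931.76 = $56,021.04; Option 2 costs 29 × $2,134.16 = $61,890.64.
Option 1 is cheaper by $61,890.64 − $56,021.04 = $5,869.60.

Option 1 by $5,870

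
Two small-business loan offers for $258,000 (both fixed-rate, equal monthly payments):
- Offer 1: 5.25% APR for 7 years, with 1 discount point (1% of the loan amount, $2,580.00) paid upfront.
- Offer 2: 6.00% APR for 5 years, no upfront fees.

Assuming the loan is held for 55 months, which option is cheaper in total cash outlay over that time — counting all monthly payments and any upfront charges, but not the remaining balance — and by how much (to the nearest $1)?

Offer 1: at 5.25% the monthly rate is 0.0043750, so the payment is 258,000 × 0.0043750 / (1 − 1.0043750^−84) = $3,676.93.
Offer 2: monthly rate = 6%/12 = 0.0050000; payment = 258,000 × 0.0050000 / (1 − (1+0.0050000)^−60) = $4,987.86.
Over 55 months: Offer 1 costs 55 × $3,676.93 + $2,580.00 = $204,811.15; Offer 2 costs 55 × $4,987.86 = $274,332.30.
Offer 1 is cheaper by $274,332.30 − $204,811.15 = $69,521.15.

Offer 1 by $69,521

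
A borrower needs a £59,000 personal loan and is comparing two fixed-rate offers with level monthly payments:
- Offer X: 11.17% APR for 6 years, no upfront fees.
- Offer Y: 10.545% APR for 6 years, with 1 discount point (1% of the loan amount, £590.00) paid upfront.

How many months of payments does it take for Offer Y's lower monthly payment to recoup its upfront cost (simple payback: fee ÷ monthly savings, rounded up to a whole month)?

Offer X: monthly rate = 11.17%/12 = 0.0093083; payment = 59,000 × 0.0093083 / (1 − (1+0.0093083)^−72) = £1,128.15.
Offer Y: monthly rate = 10.545%/12 = 0.0087875; payment = 59,000 × 0.0087875 / (1 − (1+0.0087875)^−72) = £1,109.31.
Monthly savings = £1,128.15 − £1,109.31 = £18.84.
Break-even = £590.00 / £18.84 = 31.32 → 32 months.

32 months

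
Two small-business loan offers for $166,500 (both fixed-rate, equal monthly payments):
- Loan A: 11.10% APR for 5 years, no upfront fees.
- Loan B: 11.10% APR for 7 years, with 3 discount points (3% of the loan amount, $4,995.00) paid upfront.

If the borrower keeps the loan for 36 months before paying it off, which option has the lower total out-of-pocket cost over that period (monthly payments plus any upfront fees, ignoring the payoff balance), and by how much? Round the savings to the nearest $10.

Loan B by $22,680

Loan A: at 11.10% the monthly rate is 0.0092500, so the payment is 166,500 × 0.0092500 / (1 − 1.0092500^−60) = $3,628.42.
Loan B: monthly rate = 11.1%/12 = 0.0092500; payment = 166,500 × 0.0092500 / (1 − (1+0.0092500)^−84) = $2,859.65.
Over 36 months: Loan A costs 36 × $3,628.42 = $130,623.12; Loan B costs 36 × $2,859.65 + $4,995.00 = $107,942.40.
Loan B is cheaper by $130,623.12 − $107,942.40 = $22,680.72.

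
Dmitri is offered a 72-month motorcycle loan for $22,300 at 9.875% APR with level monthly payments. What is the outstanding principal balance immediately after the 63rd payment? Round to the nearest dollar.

With monthly rate i = 9.875%/12 = 0.0082292, the balance after k of n payments is P · [(1+i)^n − (1+i)^k] / [(1+i)^n − 1].
(1+0.0082292)^72 = 1.80412444 and (1+0.0082292)^63 = 1.67584242, so the balance is 22,300 × (1.80412444 − 1.67584242) / (1.80412444 − 1) = $3,557.52.

$3,558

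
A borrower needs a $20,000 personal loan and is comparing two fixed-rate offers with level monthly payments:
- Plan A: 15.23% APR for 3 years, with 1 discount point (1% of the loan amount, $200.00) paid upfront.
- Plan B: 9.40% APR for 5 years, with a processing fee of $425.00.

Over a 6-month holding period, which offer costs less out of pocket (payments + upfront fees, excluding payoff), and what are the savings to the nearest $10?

Plan B by $1,430

Plan A: monthly rate = 15.23%/12 = 0.0126917; payment = 20,000 × 0.0126917 / (1 − (1+0.0126917)^−36) = $695.56.
Plan B: at 9.40% the monthly rate is 0.0078333, so the payment is 20,000 × 0.0078333 / (1 − 1.0078333^−60) = $419.06.
Over 6 months: Plan A costs 6 × $695.56 + $200.00 = $4,373.36; Plan B costs 6 × $419.06 + $425.00 = $2,939.36.
Plan B is cheaper by $4,373.36 − $2,939.36 = $1,434.00.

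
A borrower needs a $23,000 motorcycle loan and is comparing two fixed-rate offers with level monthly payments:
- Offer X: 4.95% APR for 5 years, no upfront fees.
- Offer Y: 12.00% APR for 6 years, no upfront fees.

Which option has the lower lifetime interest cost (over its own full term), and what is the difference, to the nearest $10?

Offer X by $6,360

Offer X: at 4.95% the monthly rate is 0.0041250, so the payment is 23,000 × 0.0041250 / (1 − 1.0041250^−60) = $433.51.
Total interest on Offer X = 60 × $433.51 − $23,000 = $3,010.60.
Offer Y: monthly rate = 12%/12 = 0.0100000; payment = 23,000 × 0.0100000 / (1 − (1+0.0100000)^−72) = $449.65.
Total interest on Offer Y = 72 × $449.65 − $23,000 = $9,374.80.
Offer X is lower by $6,364.20.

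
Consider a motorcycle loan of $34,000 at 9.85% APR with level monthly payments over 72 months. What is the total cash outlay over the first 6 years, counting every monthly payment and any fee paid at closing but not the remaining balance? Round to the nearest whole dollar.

Monthly rate = 9.85%/12 = 0.0082083; payment = 34,000 × 0.0082083 / (1 − (1+0.0082083)^−72) = $627.31.
Total outlay = 72 × $627.31 = $45,166.32.

$45,166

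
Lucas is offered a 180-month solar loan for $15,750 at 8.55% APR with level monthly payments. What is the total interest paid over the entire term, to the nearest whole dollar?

Monthly rate = 8.55%/12 = 0.0071250; payment = 15,750 × 0.0071250 / (1 − (1+0.0071250)^−180) = $155.56.
Total paid = 180 × $155.56 = $28,000.80; interest = $28,000.80 − $15,750 = $12,250.80.

$12,251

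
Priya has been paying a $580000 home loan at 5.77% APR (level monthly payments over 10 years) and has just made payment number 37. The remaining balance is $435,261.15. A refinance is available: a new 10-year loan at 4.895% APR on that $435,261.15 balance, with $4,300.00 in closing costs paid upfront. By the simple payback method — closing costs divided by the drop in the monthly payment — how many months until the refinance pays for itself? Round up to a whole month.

Current payment = 580,000 × 5.77%/12 / (1 − (1+0.0048083)^−120) = $6,372.40.
Refinanced payment = 435,261.15 × 0.0040792 / (1 − (1+0.0040792)^−120) = $4,594.31.
Monthly savings = $6,372.40 − $4,594.31 = $1,778.09.
Break-even = $4,300.00 / $1,778.09 = 2.42 → 3 months.

3 months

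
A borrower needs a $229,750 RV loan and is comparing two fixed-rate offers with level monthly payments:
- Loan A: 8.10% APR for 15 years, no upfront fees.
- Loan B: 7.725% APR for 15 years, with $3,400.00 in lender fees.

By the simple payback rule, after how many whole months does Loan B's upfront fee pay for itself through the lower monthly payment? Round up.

Loan A: monthly rate = 8.1%/12 = 0.0067500; payment = 229,750 × 0.0067500 / (1 − (1+0.0067500)^−180) = $2,208.89.
Loan B: monthly rate = 7.725%/12 = 0.0064375; payment = 229,750 × 0.0064375 / (1 − (1+0.0064375)^−180) = $2,159.29.
Monthly savings = $2,208.89 − $2,159.29 = $49.60.
Break-even = $3,400.00 / $49.60 = 68.55 → 69 months.

69 months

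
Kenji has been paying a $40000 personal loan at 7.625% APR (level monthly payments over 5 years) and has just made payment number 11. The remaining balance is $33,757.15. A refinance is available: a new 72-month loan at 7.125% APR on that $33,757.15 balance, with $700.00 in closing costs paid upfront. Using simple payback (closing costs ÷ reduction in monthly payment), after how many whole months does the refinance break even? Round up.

Current payment = 40,000 × 7.625%/12 / (1 − (1+0.0063542)^−60) = $803.90.
Refinanced payment = 33,757.15 × 0.0059375 / (1 − (1+0.0059375)^−72) = $577.55.
Monthly savings = $803.90 − $577.55 = $226.35.
Break-even = $700.00 / $226.35 = 3.09 → 4 months.

4 months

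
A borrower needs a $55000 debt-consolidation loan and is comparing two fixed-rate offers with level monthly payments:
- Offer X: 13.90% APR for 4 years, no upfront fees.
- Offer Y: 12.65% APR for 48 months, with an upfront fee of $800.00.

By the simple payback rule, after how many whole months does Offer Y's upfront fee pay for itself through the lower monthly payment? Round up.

Offer X: monthly rate = 13.9%/12 = 0.0115833; payment = 55,000 × 0.0115833 / (1 − (1+0.0115833)^−48) = $1,500.20.
Offer Y: at 12.65% the monthly rate is 0.0105417, so the payment is 55,000 × 0.0105417 / (1 − 1.0105417^−48) = $1,465.98.
Monthly savings = $1,500.20 − $1,465.98 = $34.22.
Break-even = $800.00 / $34.22 = 23.38 → 24 months.

24 months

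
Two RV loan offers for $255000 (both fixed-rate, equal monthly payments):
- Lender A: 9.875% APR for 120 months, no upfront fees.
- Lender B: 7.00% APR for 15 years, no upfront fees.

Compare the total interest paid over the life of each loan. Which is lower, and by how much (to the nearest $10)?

Lender A: at 9.875% the monthly rate is 0.0082292, so the payment is 255,000 × 0.0082292 / (1 − 1.0082292^−120) = $3,352.22.
Total interest on Lender A = 120 × $3,352.22 − $255,000 = $147,266.40.
Lender B: monthly rate = 7%/12 = 0.0058333; payment = 255,000 × 0.0058333 / (1 − (1+0.0058333)^−180) = $2,292.01.
Total interest on Lender B = 180 × $2,292.01 − $255,000 = $157,561.80.
Lender A is lower by $10,295.40.

Lender A by $10,300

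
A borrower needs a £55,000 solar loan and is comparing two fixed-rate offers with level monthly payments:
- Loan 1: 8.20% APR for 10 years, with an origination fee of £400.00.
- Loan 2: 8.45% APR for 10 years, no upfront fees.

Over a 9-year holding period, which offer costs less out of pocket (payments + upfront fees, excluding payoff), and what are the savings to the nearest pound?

Loan 1 by £391

Loan 1: at 8.20% the monthly rate is 0.0068333, so the payment is 55,000 × 0.0068333 / (1 − 1.0068333^−120) = £673.13.
Loan 2: monthly rate = 8.45%/12 = 0.0070417; payment = 55,000 × 0.0070417 / (1 − (1+0.0070417)^−120) = £680.45.
Over 108 months: Loan 1 costs 108 × £673.13 + £400.00 = £73,098.04; Loan 2 costs 108 × £680.45 = £73,488.60.
Loan 1 is cheaper by £73,488.60 − £73,098.04 = £390.56.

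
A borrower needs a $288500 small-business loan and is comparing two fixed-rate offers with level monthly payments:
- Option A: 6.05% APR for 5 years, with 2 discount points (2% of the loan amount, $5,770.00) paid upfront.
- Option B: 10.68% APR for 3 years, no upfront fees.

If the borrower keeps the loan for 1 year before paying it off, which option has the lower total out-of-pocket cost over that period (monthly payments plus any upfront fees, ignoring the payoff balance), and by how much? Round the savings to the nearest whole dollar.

Option A: at 6.05% the monthly rate is 0.0050417, so the payment is 288,500 × 0.0050417 / (1 − 1.0050417^−60) = $5,584.22.
Option B: at 10.68% the monthly rate is 0.0089000, so the payment is 288,500 × 0.0089000 / (1 − 1.0089000^−36) = $9,401.46.
Over 12 months: Option A costs 12 × $5,584.22 + $5,770.00 = $72,780.64; Option B costs 12 × $9,401.46 = $112,817.52.
Option A is cheaper by $112,817.52 − $72,780.64 = $40,036.88.

Option A by $40,037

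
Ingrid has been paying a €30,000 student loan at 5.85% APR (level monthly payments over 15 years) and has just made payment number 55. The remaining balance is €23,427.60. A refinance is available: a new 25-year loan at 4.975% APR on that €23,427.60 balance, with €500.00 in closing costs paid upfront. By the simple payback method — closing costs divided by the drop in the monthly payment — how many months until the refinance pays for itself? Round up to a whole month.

5 months

Current payment = 30,000 × 5.85%/12 / (1 − (1+0.0048750)^−180) = €250.73.
Refinanced payment = 23,427.60 × 0.0041458 / (1 − (1+0.0041458)^−300) = €136.61.
Monthly savings = €250.73 − €136.61 = €114.12.
Break-even = €500.00 / €114.12 = 4.38 → 5 months.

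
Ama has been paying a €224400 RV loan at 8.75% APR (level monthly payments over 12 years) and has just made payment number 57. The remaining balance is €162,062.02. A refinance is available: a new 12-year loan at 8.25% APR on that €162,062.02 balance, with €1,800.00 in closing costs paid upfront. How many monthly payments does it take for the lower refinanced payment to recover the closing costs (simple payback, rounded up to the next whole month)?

Current payment = 224,400 × 8.75%/12 / (1 − (1+0.0072917)^−144) = €2,522.25.
Refinanced payment = 162,062.02 × 0.0068750 / (1 − (1+0.0068750)^−144) = €1,776.54.
Monthly savings = €2,522.25 − €1,776.54 = €745.71.
Break-even = €1,800.00 / €745.71 = 2.41 → 3 months.

3 months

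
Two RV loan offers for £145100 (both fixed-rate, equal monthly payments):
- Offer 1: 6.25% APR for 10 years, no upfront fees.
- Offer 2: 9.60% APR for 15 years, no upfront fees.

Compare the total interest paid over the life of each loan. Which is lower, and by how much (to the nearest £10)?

Offer 1 by £78,810

Offer 1: monthly rate = 6.25%/12 = 0.0052083; payment = 145,100 × 0.0052083 / (1 − (1+0.0052083)^−120) = £1,629.18.
Total interest on Offer 1 = 120 × £1,629.18 − £145,100 = £50,401.60.
Offer 2: at 9.60% the monthly rate is 0.0080000, so the payment is 145,100 × 0.0080000 / (1 − 1.0080000^−180) = £1,523.94.
Total interest on Offer 2 = 180 × £1,523.94 − £145,100 = £129,209.20.
Offer 1 is lower by £78,807.60.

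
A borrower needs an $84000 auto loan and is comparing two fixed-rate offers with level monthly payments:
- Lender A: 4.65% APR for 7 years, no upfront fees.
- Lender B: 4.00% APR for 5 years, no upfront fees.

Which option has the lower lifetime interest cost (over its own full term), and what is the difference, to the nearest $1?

Lender B by $5,753

Lender A: monthly rate = 4.65%/12 = 0.0038750; payment = 84,000 × 0.0038750 / (1 − (1+0.0038750)^−84) = $1,173.48.
Total interest on Lender A = 84 × $1,173.48 − $84,000 = $14,572.32.
Lender B: at 4.00% the monthly rate is 0.0033333, so the payment is 84,000 × 0.0033333 / (1 − 1.0033333^−60) = $1,546.99.
Total interest on Lender B = 60 × $1,546.99 − $84,000 = $8,819.40.
Lender B is lower by $5,752.92.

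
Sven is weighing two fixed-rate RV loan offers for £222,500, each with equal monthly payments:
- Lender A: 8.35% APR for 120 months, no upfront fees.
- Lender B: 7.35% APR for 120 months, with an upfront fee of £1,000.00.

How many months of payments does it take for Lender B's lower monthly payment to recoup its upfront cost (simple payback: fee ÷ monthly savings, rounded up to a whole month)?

Lender A: at 8.35% the monthly rate is 0.0069583, so the payment is 222,500 × 0.0069583 / (1 − 1.0069583^−120) = £2,740.86.
Lender B: monthly rate = 7.35%/12 = 0.0061250; payment = 222,500 × 0.0061250 / (1 − (1+0.0061250)^−120) = £2,623.73.
Monthly savings = £2,740.86 − £2,623.73 = £117.13.
Break-even = £1,000.00 / £117.13 = 8.54 → 9 months.

9 months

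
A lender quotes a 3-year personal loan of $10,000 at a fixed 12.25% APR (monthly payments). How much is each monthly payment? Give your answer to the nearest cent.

Monthly rate = 12.25%/12 = 0.0102083; payment = 10,000 × 0.0102083 / (1 − (1+0.0102083)^−36) = $333.34.

$333.34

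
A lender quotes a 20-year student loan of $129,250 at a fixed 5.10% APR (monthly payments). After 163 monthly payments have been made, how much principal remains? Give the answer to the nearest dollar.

$56,385

With monthly rate i = 5.1%/12 = 0.0042500, the balance after k of n payments is P · [(1+i)^n − (1+i)^k] / [(1+i)^n − 1].
(1+0.0042500)^240 = 2.76720731 and (1+0.0042500)^163 = 1.99627324, so the balance is 129,250 × (2.76720731 − 1.99627324) / (2.76720731 − 1) = $56,384.57.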